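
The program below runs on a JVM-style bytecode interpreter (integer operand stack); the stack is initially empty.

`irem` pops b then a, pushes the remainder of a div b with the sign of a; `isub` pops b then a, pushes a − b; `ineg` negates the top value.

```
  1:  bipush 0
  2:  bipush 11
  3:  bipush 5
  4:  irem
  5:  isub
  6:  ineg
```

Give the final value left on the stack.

1

bipush 0  → 0
bipush 11 → 0 11
bipush 5  → 0 11 5
irem      → 0 1
isub      → -1
ineg      → 1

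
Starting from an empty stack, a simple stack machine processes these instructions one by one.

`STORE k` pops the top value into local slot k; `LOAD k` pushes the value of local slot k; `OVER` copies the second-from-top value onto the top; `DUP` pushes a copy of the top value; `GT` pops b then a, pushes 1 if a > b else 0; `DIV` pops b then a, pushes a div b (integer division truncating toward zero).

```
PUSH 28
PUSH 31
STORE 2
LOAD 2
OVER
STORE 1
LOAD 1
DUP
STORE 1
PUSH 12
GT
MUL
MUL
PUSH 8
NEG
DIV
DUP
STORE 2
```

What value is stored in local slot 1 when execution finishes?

PUSH 28  [28]
PUSH 31  [28, 31]
STORE 2  [28]
LOAD 2   [28, 31]
OVER     [28, 31, 28]
STORE 1  [28, 31]
LOAD 1   [28, 31, 28]
DUP      [28, 31, 28, 28]
STORE 1  [28, 31, 28]
PUSH 12  [28, 31, 28, 12]
GT       [28, 31, 1]
MUL      [28, 31]
MUL      [868]
PUSH 8   [868, 8]
NEG      [868, -8]
DIV      [-108]
DUP      [-108, -108]
STORE 2  [-108]

28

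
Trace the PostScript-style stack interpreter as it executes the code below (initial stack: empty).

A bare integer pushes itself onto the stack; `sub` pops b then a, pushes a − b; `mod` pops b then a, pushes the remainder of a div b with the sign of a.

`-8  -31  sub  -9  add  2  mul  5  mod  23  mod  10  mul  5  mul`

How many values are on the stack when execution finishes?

-8  -> [-8]
-31 -> [-8, -31]
sub -> [23]
-9  -> [23, -9]
add -> [14]
2   -> [14, 2]
mul -> [28]
5   -> [28, 5]
mod -> [3]
23  -> [3, 23]
mod -> [3]
10  -> [3, 10]
mul -> [30]
5   -> [30, 5]
mul -> [150]

1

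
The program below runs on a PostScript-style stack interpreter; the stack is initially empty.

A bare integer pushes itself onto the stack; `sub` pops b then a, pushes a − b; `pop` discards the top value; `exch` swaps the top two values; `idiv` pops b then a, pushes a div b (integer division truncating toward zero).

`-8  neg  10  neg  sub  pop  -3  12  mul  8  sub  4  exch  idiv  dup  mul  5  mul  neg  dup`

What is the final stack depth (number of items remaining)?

-8   → -8
neg  → 8
10   → 8 10
neg  → 8 -10
sub  → 18
pop  → (empty)
-3   → -3
12   → -3 12
mul  → -36
8    → -36 8
sub  → -44
4    → -44 4
exch → 4 -44
idiv → 0
dup  → 0 0
mul  → 0
5    → 0 5
mul  → 0
neg  → 0
dup  → 0 0

2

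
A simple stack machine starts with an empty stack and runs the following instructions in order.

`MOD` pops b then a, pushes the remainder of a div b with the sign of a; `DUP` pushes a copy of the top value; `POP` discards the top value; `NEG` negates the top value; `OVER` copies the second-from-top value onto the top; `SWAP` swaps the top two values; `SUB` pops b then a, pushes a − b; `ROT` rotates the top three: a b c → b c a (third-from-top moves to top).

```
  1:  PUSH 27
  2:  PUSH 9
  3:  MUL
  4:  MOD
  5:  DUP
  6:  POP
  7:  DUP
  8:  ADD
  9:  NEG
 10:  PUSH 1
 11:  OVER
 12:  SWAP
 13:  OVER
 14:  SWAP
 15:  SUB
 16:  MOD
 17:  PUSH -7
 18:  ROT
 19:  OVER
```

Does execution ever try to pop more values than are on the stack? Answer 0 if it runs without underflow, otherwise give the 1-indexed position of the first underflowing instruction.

PUSH 27 : [27]
PUSH 9  : [27, 9]
MUL     : [243]
MOD  — needs 2 operands, stack has 1 → underflow

4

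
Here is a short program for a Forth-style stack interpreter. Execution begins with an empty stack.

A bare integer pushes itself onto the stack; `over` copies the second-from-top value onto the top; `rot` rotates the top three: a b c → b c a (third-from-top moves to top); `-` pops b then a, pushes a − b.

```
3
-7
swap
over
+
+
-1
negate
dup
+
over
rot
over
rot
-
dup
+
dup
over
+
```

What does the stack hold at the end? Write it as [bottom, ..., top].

3       3
-7      3 -7
swap    -7 3
over    -7 3 -7
+       -7 -4
+       -11
-1      -11 -1
negate  -11 1
dup     -11 1 1
+       -11 2
over    -11 2 -11
rot     2 -11 -11
over    2 -11 -11 -11
rot     2 -11 -11 -11
-       2 -11 0
dup     2 -11 0 0
+       2 -11 0
dup     2 -11 0 0
over    2 -11 0 0 0
+       2 -11 0 0

[2, -11, 0, 0]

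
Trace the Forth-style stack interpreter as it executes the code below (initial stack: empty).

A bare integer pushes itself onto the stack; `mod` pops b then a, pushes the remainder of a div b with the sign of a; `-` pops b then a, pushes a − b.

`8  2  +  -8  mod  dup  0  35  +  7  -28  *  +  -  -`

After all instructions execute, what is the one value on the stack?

-161

8   -> [8]
2   -> [8, 2]
+   -> [10]
-8  -> [10, -8]
mod -> [2]
dup -> [2, 2]
0   -> [2, 2, 0]
35  -> [2, 2, 0, 35]
+   -> [2, 2, 35]
7   -> [2, 2, 35, 7]
-28 -> [2, 2, 35, 7, -28]
*   -> [2, 2, 35, -196]
+   -> [2, 2, -161]
-   -> [2, 163]
-   -> [-161]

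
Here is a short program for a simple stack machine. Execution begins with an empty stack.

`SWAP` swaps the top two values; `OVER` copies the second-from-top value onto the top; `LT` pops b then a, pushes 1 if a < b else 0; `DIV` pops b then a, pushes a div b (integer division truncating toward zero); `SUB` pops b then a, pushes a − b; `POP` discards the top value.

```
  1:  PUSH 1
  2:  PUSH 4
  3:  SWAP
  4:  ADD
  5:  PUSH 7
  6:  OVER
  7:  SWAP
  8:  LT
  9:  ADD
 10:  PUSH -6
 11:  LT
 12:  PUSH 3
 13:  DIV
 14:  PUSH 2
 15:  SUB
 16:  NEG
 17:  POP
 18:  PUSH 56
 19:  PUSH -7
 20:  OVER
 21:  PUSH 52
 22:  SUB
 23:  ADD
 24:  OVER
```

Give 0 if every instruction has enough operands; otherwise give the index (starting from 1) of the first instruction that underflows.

0

PUSH 1  : [1]
PUSH 4  : [1, 4]
SWAP    : [4, 1]
ADD     : [5]
PUSH 7  : [5, 7]
OVER    : [5, 7, 5]
SWAP    : [5, 5, 7]
LT      : [5, 1]
ADD     : [6]
PUSH -6 : [6, -6]
LT      : [0]
PUSH 3  : [0, 3]
DIV     : [0]
PUSH 2  : [0, 2]
SUB     : [-2]
NEG     : [2]
POP     : []
PUSH 56 : [56]
PUSH -7 : [56, -7]
OVER    : [56, -7, 56]
PUSH 52 : [56, -7, 56, 52]
SUB     : [56, -7, 4]
ADD     : [56, -3]
OVER    : [56, -3, 56]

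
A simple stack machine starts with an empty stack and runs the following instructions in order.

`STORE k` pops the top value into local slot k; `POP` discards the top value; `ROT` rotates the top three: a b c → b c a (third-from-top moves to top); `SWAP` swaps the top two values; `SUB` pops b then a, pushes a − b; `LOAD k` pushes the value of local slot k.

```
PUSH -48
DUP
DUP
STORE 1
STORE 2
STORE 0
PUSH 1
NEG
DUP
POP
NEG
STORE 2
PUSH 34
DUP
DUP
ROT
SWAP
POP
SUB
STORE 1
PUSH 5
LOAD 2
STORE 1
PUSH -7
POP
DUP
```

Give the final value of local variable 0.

PUSH -48  -48
DUP       -48 -48
DUP       -48 -48 -48
STORE 1   -48 -48
STORE 2   -48
STORE 0   (empty)
PUSH 1    1
NEG       -1
DUP       -1 -1
POP       -1
NEG       1
STORE 2   (empty)
PUSH 34   34
DUP       34 34
DUP       34 34 34
ROT       34 34 34
SWAP      34 34 34
POP       34 34
SUB       0
STORE 1   (empty)
PUSH 5    5
LOAD 2    5 1
STORE 1   5
PUSH -7   5 -7
POP       5
DUP       5 5

-48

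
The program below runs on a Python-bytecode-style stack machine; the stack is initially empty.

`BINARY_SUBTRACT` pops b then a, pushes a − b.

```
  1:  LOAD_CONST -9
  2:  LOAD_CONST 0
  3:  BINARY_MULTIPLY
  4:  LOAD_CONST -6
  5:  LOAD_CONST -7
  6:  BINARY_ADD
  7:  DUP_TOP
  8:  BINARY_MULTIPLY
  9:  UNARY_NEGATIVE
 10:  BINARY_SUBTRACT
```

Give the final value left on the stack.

169

LOAD_CONST -9   -> -9
LOAD_CONST 0    -> -9 0
BINARY_MULTIPLY -> 0
LOAD_CONST -6   -> 0 -6
LOAD_CONST -7   -> 0 -6 -7
BINARY_ADD      -> 0 -13
DUP_TOP         -> 0 -13 -13
BINARY_MULTIPLY -> 0 169
UNARY_NEGATIVE  -> 0 -169
BINARY_SUBTRACT -> 169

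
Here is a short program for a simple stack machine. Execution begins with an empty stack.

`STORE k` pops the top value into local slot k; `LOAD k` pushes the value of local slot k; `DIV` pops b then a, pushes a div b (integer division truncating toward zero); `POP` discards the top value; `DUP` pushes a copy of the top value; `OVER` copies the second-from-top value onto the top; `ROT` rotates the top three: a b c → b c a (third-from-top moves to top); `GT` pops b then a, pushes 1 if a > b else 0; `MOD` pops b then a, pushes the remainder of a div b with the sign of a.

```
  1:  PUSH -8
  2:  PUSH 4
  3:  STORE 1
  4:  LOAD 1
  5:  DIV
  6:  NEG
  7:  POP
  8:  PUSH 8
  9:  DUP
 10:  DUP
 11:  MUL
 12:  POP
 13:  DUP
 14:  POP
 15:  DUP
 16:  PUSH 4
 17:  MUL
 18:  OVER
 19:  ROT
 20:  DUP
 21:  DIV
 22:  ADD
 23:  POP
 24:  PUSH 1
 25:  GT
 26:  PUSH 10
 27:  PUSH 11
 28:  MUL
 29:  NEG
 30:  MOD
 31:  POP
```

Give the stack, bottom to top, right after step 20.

PUSH -8 → -8
PUSH 4  → -8 4
STORE 1 → -8
LOAD 1  → -8 4
DIV     → -2
NEG     → 2
POP     → (empty)
PUSH 8  → 8
DUP     → 8 8
DUP     → 8 8 8
MUL     → 8 64
POP     → 8
DUP     → 8 8
POP     → 8
DUP     → 8 8
PUSH 4  → 8 8 4
MUL     → 8 32
OVER    → 8 32 8
ROT     → 32 8 8
DUP     → 32 8 8 8

[32, 8, 8, 8]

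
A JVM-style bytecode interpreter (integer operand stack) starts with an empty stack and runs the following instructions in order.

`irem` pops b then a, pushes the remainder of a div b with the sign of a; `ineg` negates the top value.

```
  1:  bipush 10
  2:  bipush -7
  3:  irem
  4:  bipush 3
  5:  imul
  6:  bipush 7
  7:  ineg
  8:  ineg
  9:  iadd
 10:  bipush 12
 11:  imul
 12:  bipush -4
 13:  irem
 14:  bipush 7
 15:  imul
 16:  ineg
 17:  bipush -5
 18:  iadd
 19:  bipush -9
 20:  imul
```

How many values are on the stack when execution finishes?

1

bipush 10  [10]
bipush -7  [10, -7]
irem       [3]
bipush 3   [3, 3]
imul       [9]
bipush 7   [9, 7]
ineg       [9, -7]
ineg       [9, 7]
iadd       [16]
bipush 12  [16, 12]
imul       [192]
bipush -4  [192, -4]
irem       [0]
bipush 7   [0, 7]
imul       [0]
ineg       [0]
bipush -5  [0, -5]
iadd       [-5]
bipush -9  [-5, -9]
imul       [45]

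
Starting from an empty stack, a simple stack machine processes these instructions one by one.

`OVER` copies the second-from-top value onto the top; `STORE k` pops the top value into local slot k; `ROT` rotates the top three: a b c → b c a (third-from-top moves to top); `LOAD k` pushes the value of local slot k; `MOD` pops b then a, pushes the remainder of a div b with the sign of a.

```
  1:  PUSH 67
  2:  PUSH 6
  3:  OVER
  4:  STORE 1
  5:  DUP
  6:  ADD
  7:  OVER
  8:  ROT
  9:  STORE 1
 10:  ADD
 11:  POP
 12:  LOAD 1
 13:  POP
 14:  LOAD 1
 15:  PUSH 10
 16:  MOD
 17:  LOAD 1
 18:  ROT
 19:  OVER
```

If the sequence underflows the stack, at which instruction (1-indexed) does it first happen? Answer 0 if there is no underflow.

PUSH 67  67
PUSH 6   67 6
OVER     67 6 67
STORE 1  67 6
DUP      67 6 6
ADD      67 12
OVER     67 12 67
ROT      12 67 67
STORE 1  12 67
ADD      79
POP      (empty)
LOAD 1   67
POP      (empty)
LOAD 1   67
PUSH 10  67 10
MOD      7
LOAD 1   7 67
ROT  — needs 3 operands, stack has 2 → underflow

18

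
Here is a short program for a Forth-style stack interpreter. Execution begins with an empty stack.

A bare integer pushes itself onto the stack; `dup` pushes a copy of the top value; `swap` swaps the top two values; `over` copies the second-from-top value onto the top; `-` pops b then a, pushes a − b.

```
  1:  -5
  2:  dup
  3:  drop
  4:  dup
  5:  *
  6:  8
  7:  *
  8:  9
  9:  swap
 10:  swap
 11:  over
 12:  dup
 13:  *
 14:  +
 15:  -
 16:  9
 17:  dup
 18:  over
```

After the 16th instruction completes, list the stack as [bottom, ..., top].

[-39809, 9]

-5   -> -5
dup  -> -5 -5
drop -> -5
dup  -> -5 -5
*    -> 25
8    -> 25 8
*    -> 200
9    -> 200 9
swap -> 9 200
swap -> 200 9
over -> 200 9 200
dup  -> 200 9 200 200
*    -> 200 9 40000
+    -> 200 40009
-    -> -39809
9    -> -39809 9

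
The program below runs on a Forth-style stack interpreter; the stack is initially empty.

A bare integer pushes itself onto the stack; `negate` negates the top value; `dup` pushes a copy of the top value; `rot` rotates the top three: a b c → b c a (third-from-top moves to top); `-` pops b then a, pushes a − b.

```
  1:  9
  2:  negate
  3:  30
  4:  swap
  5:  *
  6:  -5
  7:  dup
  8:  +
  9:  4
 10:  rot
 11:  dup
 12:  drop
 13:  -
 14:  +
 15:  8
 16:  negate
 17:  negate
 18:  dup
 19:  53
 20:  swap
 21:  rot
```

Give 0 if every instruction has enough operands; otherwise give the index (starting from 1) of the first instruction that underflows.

0

9       [9]
negate  [-9]
30      [-9, 30]
swap    [30, -9]
*       [-270]
-5      [-270, -5]
dup     [-270, -5, -5]
+       [-270, -10]
4       [-270, -10, 4]
rot     [-10, 4, -270]
dup     [-10, 4, -270, -270]
drop    [-10, 4, -270]
-       [-10, 274]
+       [264]
8       [264, 8]
negate  [264, -8]
negate  [264, 8]
dup     [264, 8, 8]
53      [264, 8, 8, 53]
swap    [264, 8, 53, 8]
rot     [264, 53, 8, 8]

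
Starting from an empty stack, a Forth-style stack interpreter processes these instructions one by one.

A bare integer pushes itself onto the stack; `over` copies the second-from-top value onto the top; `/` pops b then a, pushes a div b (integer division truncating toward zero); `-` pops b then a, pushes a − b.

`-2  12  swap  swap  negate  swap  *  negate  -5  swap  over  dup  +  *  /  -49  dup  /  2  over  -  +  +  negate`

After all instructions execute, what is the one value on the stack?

-2     : [-2]
12     : [-2, 12]
swap   : [12, -2]
swap   : [-2, 12]
negate : [-2, -12]
swap   : [-12, -2]
*      : [24]
negate : [-24]
-5     : [-24, -5]
swap   : [-5, -24]
over   : [-5, -24, -5]
dup    : [-5, -24, -5, -5]
+      : [-5, -24, -10]
*      : [-5, 240]
/      : [0]
-49    : [0, -49]
dup    : [0, -49, -49]
/      : [0, 1]
2      : [0, 1, 2]
over   : [0, 1, 2, 1]
-      : [0, 1, 1]
+      : [0, 2]
+      : [2]
negate : [-2]

-2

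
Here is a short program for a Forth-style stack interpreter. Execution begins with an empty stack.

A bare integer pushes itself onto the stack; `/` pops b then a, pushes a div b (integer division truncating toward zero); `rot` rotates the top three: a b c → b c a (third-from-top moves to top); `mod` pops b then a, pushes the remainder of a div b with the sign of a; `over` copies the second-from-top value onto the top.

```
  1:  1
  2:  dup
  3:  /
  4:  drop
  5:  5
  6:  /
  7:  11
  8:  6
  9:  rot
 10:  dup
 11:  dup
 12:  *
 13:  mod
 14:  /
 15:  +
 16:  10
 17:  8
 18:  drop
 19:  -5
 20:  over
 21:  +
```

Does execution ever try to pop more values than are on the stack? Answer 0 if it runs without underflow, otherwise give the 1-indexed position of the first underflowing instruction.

1    → [1]
dup  → [1, 1]
/    → [1]
drop → []
5    → [5]
/  — needs 2 operands, stack has 1 → underflow

6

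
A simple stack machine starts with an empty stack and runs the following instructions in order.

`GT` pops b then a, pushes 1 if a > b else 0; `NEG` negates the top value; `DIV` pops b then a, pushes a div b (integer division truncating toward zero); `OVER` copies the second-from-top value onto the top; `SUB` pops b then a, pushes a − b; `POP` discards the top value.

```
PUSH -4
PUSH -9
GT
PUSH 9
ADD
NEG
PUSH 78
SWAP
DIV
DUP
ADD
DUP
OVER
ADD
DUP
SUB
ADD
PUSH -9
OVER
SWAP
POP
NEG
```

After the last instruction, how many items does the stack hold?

PUSH -4 -> [-4]
PUSH -9 -> [-4, -9]
GT      -> [1]
PUSH 9  -> [1, 9]
ADD     -> [10]
NEG     -> [-10]
PUSH 78 -> [-10, 78]
SWAP    -> [78, -10]
DIV     -> [-7]
DUP     -> [-7, -7]
ADD     -> [-14]
DUP     -> [-14, -14]
OVER    -> [-14, -14, -14]
ADD     -> [-14, -28]
DUP     -> [-14, -28, -28]
SUB     -> [-14, 0]
ADD     -> [-14]
PUSH -9 -> [-14, -9]
OVER    -> [-14, -9, -14]
SWAP    -> [-14, -14, -9]
POP     -> [-14, -14]
NEG     -> [-14, 14]

2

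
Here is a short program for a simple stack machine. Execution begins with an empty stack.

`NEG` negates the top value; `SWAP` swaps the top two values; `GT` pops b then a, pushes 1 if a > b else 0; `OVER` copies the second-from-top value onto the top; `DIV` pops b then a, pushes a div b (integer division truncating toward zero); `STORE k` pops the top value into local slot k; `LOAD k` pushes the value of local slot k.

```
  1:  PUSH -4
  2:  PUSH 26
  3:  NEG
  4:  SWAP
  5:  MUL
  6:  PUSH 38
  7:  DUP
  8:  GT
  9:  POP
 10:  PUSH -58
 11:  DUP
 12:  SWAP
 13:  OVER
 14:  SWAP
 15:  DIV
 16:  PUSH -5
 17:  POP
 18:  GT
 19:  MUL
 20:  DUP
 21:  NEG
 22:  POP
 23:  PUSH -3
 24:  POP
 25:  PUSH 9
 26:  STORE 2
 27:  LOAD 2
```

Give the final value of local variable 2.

PUSH -4  : [-4]
PUSH 26  : [-4, 26]
NEG      : [-4, -26]
SWAP     : [-26, -4]
MUL      : [104]
PUSH 38  : [104, 38]
DUP      : [104, 38, 38]
GT       : [104, 0]
POP      : [104]
PUSH -58 : [104, -58]
DUP      : [104, -58, -58]
SWAP     : [104, -58, -58]
OVER     : [104, -58, -58, -58]
SWAP     : [104, -58, -58, -58]
DIV      : [104, -58, 1]
PUSH -5  : [104, -58, 1, -5]
POP      : [104, -58, 1]
GT       : [104, 0]
MUL      : [0]
DUP      : [0, 0]
NEG      : [0, 0]
POP      : [0]
PUSH -3  : [0, -3]
POP      : [0]
PUSH 9   : [0, 9]
STORE 2  : [0]
LOAD 2   : [0, 9]

9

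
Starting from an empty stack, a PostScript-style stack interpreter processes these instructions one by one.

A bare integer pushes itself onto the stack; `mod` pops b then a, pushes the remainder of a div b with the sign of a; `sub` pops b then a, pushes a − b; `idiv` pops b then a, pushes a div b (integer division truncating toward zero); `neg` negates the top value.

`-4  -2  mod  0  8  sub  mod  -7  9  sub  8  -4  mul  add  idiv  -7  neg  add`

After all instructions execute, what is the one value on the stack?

-4   : [-4]
-2   : [-4, -2]
mod  : [0]
0    : [0, 0]
8    : [0, 0, 8]
sub  : [0, -8]
mod  : [0]
-7   : [0, -7]
9    : [0, -7, 9]
sub  : [0, -16]
8    : [0, -16, 8]
-4   : [0, -16, 8, -4]
mul  : [0, -16, -32]
add  : [0, -48]
idiv : [0]
-7   : [0, -7]
neg  : [0, 7]
add  : [7]

7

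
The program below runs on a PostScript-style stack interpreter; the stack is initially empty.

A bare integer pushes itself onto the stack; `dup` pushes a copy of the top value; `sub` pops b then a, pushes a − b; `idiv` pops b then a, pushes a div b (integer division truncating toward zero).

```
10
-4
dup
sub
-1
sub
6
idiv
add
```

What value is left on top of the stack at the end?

10

10   -> 10
-4   -> 10 -4
dup  -> 10 -4 -4
sub  -> 10 0
-1   -> 10 0 -1
sub  -> 10 1
6    -> 10 1 6
idiv -> 10 0
add  -> 10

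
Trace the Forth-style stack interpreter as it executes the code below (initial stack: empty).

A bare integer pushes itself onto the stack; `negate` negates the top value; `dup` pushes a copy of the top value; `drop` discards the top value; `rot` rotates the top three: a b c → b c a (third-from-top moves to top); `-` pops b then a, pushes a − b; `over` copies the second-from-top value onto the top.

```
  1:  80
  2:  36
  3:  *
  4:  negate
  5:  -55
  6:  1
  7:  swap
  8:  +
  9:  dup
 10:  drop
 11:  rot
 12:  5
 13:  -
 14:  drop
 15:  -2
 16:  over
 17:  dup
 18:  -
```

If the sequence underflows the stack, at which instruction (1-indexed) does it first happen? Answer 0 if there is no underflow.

80     -> 80
36     -> 80 36
*      -> 2880
negate -> -2880
-55    -> -2880 -55
1      -> -2880 -55 1
swap   -> -2880 1 -55
+      -> -2880 -54
dup    -> -2880 -54 -54
drop   -> -2880 -54
rot  — needs 3 operands, stack has 2 → underflow

11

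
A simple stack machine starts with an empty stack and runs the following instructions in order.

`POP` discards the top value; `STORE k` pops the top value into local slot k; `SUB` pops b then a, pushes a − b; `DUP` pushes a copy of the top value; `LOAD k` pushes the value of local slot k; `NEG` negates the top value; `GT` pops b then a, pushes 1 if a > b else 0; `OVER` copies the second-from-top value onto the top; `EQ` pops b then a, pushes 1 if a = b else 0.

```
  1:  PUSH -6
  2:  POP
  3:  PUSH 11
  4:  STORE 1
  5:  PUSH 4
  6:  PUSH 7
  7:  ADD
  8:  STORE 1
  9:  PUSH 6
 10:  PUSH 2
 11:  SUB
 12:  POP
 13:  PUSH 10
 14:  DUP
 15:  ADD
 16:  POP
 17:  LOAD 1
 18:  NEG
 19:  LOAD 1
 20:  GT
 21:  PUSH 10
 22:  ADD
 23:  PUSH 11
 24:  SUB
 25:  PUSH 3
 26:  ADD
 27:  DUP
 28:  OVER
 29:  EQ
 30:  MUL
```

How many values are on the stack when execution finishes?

PUSH -6  -6
POP      (empty)
PUSH 11  11
STORE 1  (empty)
PUSH 4   4
PUSH 7   4 7
ADD      11
STORE 1  (empty)
PUSH 6   6
PUSH 2   6 2
SUB      4
POP      (empty)
PUSH 10  10
DUP      10 10
ADD      20
POP      (empty)
LOAD 1   11
NEG      -11
LOAD 1   -11 11
GT       0
PUSH 10  0 10
ADD      10
PUSH 11  10 11
SUB      -1
PUSH 3   -1 3
ADD      2
DUP      2 2
OVER     2 2 2
EQ       2 1
MUL      2

1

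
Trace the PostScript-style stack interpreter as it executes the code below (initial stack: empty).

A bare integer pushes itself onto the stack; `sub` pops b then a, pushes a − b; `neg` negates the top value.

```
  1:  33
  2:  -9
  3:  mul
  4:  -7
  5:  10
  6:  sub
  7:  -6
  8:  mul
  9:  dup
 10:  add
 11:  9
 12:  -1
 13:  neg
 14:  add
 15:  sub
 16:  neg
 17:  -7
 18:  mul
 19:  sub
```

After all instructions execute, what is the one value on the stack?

-1655

33  : [33]
-9  : [33, -9]
mul : [-297]
-7  : [-297, -7]
10  : [-297, -7, 10]
sub : [-297, -17]
-6  : [-297, -17, -6]
mul : [-297, 102]
dup : [-297, 102, 102]
add : [-297, 204]
9   : [-297, 204, 9]
-1  : [-297, 204, 9, -1]
neg : [-297, 204, 9, 1]
add : [-297, 204, 10]
sub : [-297, 194]
neg : [-297, -194]
-7  : [-297, -194, -7]
mul : [-297, 1358]
sub : [-1655]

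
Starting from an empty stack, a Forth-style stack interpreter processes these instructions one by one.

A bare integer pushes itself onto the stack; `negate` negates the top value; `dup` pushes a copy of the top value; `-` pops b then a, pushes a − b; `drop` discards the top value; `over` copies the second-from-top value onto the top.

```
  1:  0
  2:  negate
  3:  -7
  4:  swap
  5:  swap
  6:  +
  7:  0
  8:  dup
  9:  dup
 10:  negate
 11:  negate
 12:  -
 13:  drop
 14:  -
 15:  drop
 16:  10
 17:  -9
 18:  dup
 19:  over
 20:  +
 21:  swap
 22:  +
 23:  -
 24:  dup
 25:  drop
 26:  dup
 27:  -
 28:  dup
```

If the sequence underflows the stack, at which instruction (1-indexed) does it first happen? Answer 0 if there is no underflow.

0       [0]
negate  [0]
-7      [0, -7]
swap    [-7, 0]
swap    [0, -7]
+       [-7]
0       [-7, 0]
dup     [-7, 0, 0]
dup     [-7, 0, 0, 0]
negate  [-7, 0, 0, 0]
negate  [-7, 0, 0, 0]
-       [-7, 0, 0]
drop    [-7, 0]
-       [-7]
drop    []
10      [10]
-9      [10, -9]
dup     [10, -9, -9]
over    [10, -9, -9, -9]
+       [10, -9, -18]
swap    [10, -18, -9]
+       [10, -27]
-       [37]
dup     [37, 37]
drop    [37]
dup     [37, 37]
-       [0]
dup     [0, 0]

0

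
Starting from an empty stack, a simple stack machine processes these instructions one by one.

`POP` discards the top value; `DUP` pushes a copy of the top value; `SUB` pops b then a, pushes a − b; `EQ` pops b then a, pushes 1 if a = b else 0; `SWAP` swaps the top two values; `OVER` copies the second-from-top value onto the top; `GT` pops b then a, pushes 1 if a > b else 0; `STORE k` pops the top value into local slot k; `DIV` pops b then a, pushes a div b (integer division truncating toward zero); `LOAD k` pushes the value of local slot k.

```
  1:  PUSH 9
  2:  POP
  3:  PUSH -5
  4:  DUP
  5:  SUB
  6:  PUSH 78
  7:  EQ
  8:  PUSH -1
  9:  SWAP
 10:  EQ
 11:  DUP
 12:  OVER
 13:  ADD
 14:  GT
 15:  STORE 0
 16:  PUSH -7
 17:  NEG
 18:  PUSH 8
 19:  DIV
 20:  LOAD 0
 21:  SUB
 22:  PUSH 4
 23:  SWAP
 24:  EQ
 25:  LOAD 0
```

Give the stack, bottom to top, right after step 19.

[0]

PUSH 9  → [9]
POP     → []
PUSH -5 → [-5]
DUP     → [-5, -5]
SUB     → [0]
PUSH 78 → [0, 78]
EQ      → [0]
PUSH -1 → [0, -1]
SWAP    → [-1, 0]
EQ      → [0]
DUP     → [0, 0]
OVER    → [0, 0, 0]
ADD     → [0, 0]
GT      → [0]
STORE 0 → []
PUSH -7 → [-7]
NEG     → [7]
PUSH 8  → [7, 8]
DIV     → [0]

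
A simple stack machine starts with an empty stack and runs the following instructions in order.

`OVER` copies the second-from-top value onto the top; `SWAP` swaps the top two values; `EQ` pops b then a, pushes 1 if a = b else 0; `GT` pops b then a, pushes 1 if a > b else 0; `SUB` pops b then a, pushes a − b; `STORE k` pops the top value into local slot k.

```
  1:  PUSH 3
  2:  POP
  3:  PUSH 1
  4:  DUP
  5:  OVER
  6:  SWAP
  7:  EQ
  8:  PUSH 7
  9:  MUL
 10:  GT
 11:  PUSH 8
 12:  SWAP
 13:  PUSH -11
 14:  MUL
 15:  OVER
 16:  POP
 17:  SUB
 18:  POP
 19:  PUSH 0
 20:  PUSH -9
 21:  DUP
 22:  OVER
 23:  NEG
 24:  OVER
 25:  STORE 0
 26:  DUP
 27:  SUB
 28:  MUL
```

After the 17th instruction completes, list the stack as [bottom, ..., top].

[8]

PUSH 3   → 3
POP      → (empty)
PUSH 1   → 1
DUP      → 1 1
OVER     → 1 1 1
SWAP     → 1 1 1
EQ       → 1 1
PUSH 7   → 1 1 7
MUL      → 1 7
GT       → 0
PUSH 8   → 0 8
SWAP     → 8 0
PUSH -11 → 8 0 -11
MUL      → 8 0
OVER     → 8 0 8
POP      → 8 0
SUB      → 8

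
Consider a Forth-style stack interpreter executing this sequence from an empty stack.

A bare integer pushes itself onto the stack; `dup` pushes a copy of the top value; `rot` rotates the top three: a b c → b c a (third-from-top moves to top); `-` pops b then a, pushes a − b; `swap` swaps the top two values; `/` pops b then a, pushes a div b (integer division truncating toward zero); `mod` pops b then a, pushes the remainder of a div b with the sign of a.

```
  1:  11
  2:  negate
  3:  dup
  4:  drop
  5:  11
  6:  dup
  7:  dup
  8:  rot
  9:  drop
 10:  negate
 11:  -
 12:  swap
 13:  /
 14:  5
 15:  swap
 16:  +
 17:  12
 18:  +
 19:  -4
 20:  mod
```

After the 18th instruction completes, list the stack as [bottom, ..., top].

11     → [11]
negate → [-11]
dup    → [-11, -11]
drop   → [-11]
11     → [-11, 11]
dup    → [-11, 11, 11]
dup    → [-11, 11, 11, 11]
rot    → [-11, 11, 11, 11]
drop   → [-11, 11, 11]
negate → [-11, 11, -11]
-      → [-11, 22]
swap   → [22, -11]
/      → [-2]
5      → [-2, 5]
swap   → [5, -2]
+      → [3]
12     → [3, 12]
+      → [15]

[15]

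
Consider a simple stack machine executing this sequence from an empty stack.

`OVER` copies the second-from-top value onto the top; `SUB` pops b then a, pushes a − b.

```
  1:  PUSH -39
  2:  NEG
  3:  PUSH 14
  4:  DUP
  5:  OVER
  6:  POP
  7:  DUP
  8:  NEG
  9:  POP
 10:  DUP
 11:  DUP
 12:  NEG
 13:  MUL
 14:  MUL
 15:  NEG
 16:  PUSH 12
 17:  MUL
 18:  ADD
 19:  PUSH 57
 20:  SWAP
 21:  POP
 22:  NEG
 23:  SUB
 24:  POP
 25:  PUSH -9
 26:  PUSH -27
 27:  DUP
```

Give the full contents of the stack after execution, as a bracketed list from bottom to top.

[-9, -27, -27]

PUSH -39 -> [-39]
NEG      -> [39]
PUSH 14  -> [39, 14]
DUP      -> [39, 14, 14]
OVER     -> [39, 14, 14, 14]
POP      -> [39, 14, 14]
DUP      -> [39, 14, 14, 14]
NEG      -> [39, 14, 14, -14]
POP      -> [39, 14, 14]
DUP      -> [39, 14, 14, 14]
DUP      -> [39, 14, 14, 14, 14]
NEG      -> [39, 14, 14, 14, -14]
MUL      -> [39, 14, 14, -196]
MUL      -> [39, 14, -2744]
NEG      -> [39, 14, 2744]
PUSH 12  -> [39, 14, 2744, 12]
MUL      -> [39, 14, 32928]
ADD      -> [39, 32942]
PUSH 57  -> [39, 32942, 57]
SWAP     -> [39, 57, 32942]
POP      -> [39, 57]
NEG      -> [39, -57]
SUB      -> [96]
POP      -> []
PUSH -9  -> [-9]
PUSH -27 -> [-9, -27]
DUP      -> [-9, -27, -27]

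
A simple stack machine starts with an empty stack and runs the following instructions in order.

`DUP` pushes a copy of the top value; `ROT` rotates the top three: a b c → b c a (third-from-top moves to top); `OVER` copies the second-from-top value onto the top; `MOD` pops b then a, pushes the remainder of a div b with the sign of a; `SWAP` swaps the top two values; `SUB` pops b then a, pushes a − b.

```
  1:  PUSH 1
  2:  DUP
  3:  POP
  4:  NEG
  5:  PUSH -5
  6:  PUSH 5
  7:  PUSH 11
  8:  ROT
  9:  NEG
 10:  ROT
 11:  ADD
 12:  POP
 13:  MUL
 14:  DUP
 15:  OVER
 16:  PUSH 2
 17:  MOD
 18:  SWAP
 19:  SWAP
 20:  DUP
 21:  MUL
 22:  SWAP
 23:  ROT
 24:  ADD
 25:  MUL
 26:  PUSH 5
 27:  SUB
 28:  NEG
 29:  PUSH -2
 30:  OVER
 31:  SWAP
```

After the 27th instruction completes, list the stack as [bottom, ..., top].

PUSH 1   1
DUP      1 1
POP      1
NEG      -1
PUSH -5  -1 -5
PUSH 5   -1 -5 5
PUSH 11  -1 -5 5 11
ROT      -1 5 11 -5
NEG      -1 5 11 5
ROT      -1 11 5 5
ADD      -1 11 10
POP      -1 11
MUL      -11
DUP      -11 -11
OVER     -11 -11 -11
PUSH 2   -11 -11 -11 2
MOD      -11 -11 -1
SWAP     -11 -1 -11
SWAP     -11 -11 -1
DUP      -11 -11 -1 -1
MUL      -11 -11 1
SWAP     -11 1 -11
ROT      1 -11 -11
ADD      1 -22
MUL      -22
PUSH 5   -22 5
SUB      -27

[-27]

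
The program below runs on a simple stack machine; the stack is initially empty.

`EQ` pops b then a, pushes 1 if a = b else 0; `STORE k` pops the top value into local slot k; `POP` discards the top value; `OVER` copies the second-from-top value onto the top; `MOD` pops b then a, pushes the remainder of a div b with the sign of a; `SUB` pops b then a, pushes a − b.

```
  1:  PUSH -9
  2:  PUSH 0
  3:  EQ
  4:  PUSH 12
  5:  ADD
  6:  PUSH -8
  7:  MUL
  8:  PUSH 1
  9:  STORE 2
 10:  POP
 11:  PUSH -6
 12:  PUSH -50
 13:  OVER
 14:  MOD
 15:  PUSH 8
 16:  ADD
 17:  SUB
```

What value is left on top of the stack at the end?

PUSH -9  → [-9]
PUSH 0   → [-9, 0]
EQ       → [0]
PUSH 12  → [0, 12]
ADD      → [12]
PUSH -8  → [12, -8]
MUL      → [-96]
PUSH 1   → [-96, 1]
STORE 2  → [-96]
POP      → []
PUSH -6  → [-6]
PUSH -50 → [-6, -50]
OVER     → [-6, -50, -6]
MOD      → [-6, -2]
PUSH 8   → [-6, -2, 8]
ADD      → [-6, 6]
SUB      → [-12]

-12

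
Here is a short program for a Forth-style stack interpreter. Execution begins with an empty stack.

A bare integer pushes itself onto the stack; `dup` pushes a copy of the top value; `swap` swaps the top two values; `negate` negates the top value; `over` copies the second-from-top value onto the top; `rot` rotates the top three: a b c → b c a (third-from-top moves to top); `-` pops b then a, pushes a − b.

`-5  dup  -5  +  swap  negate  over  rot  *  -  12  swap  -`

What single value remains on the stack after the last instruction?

-5      -5
dup     -5 -5
-5      -5 -5 -5
+       -5 -10
swap    -10 -5
negate  -10 5
over    -10 5 -10
rot     5 -10 -10
*       5 100
-       -95
12      -95 12
swap    12 -95
-       107

107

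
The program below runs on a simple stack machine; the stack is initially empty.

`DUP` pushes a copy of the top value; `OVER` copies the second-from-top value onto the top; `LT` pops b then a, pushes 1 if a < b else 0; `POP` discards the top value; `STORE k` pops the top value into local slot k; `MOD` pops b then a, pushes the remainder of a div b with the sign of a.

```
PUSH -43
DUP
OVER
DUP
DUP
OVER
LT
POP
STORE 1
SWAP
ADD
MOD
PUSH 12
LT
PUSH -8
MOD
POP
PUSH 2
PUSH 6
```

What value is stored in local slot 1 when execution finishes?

PUSH -43 : -43
DUP      : -43 -43
OVER     : -43 -43 -43
DUP      : -43 -43 -43 -43
DUP      : -43 -43 -43 -43 -43
OVER     : -43 -43 -43 -43 -43 -43
LT       : -43 -43 -43 -43 0
POP      : -43 -43 -43 -43
STORE 1  : -43 -43 -43
SWAP     : -43 -43 -43
ADD      : -43 -86
MOD      : -43
PUSH 12  : -43 12
LT       : 1
PUSH -8  : 1 -8
MOD      : 1
POP      : (empty)
PUSH 2   : 2
PUSH 6   : 2 6

-43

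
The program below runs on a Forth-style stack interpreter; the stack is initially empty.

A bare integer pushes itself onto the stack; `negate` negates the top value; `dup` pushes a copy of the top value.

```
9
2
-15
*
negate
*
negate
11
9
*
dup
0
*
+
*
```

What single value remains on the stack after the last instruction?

-26730

9      -> [9]
2      -> [9, 2]
-15    -> [9, 2, -15]
*      -> [9, -30]
negate -> [9, 30]
*      -> [270]
negate -> [-270]
11     -> [-270, 11]
9      -> [-270, 11, 9]
*      -> [-270, 99]
dup    -> [-270, 99, 99]
0      -> [-270, 99, 99, 0]
*      -> [-270, 99, 0]
+      -> [-270, 99]
*      -> [-26730]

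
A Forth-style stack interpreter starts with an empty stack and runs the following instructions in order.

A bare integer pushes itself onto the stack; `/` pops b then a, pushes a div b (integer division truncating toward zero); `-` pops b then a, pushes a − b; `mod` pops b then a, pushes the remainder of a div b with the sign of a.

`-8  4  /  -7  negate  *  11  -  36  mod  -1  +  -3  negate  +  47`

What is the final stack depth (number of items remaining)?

-8      [-8]
4       [-8, 4]
/       [-2]
-7      [-2, -7]
negate  [-2, 7]
*       [-14]
11      [-14, 11]
-       [-25]
36      [-25, 36]
mod     [-25]
-1      [-25, -1]
+       [-26]
-3      [-26, -3]
negate  [-26, 3]
+       [-23]
47      [-23, 47]

2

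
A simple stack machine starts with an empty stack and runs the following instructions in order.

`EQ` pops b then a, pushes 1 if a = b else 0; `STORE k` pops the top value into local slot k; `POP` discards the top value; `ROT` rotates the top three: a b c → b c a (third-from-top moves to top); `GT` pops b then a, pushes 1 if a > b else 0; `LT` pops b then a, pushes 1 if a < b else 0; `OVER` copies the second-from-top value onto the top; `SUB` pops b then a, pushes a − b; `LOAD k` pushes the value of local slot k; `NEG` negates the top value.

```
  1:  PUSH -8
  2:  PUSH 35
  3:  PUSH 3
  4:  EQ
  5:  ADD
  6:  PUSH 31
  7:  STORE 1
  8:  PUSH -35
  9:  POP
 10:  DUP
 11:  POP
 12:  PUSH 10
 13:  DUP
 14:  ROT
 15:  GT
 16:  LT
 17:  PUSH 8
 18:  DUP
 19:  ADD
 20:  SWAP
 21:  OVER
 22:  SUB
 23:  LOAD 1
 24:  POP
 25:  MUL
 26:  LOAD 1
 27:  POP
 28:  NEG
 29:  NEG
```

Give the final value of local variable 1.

31

PUSH -8  -> [-8]
PUSH 35  -> [-8, 35]
PUSH 3   -> [-8, 35, 3]
EQ       -> [-8, 0]
ADD      -> [-8]
PUSH 31  -> [-8, 31]
STORE 1  -> [-8]
PUSH -35 -> [-8, -35]
POP      -> [-8]
DUP      -> [-8, -8]
POP      -> [-8]
PUSH 10  -> [-8, 10]
DUP      -> [-8, 10, 10]
ROT      -> [10, 10, -8]
GT       -> [10, 1]
LT       -> [0]
PUSH 8   -> [0, 8]
DUP      -> [0, 8, 8]
ADD      -> [0, 16]
SWAP     -> [16, 0]
OVER     -> [16, 0, 16]
SUB      -> [16, -16]
LOAD 1   -> [16, -16, 31]
POP      -> [16, -16]
MUL      -> [-256]
LOAD 1   -> [-256, 31]
POP      -> [-256]
NEG      -> [256]
NEG      -> [-256]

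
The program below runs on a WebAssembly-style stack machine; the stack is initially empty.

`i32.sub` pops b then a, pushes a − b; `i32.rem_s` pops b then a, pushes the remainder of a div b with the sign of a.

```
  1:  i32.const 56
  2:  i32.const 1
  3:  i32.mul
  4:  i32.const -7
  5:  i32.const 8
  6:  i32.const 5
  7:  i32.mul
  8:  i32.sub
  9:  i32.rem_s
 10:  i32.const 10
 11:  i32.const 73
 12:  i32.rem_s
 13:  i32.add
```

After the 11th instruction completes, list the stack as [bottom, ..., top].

[9, 10, 73]

i32.const 56 : 56
i32.const 1  : 56 1
i32.mul      : 56
i32.const -7 : 56 -7
i32.const 8  : 56 -7 8
i32.const 5  : 56 -7 8 5
i32.mul      : 56 -7 40
i32.sub      : 56 -47
i32.rem_s    : 9
i32.const 10 : 9 10
i32.const 73 : 9 10 73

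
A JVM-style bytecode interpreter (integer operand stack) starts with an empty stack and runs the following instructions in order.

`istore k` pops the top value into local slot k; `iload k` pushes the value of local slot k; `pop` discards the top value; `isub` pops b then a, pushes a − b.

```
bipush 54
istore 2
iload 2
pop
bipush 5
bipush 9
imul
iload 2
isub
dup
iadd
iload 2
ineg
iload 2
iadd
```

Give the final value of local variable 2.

54

bipush 54 -> [54]
istore 2  -> []
iload 2   -> [54]
pop       -> []
bipush 5  -> [5]
bipush 9  -> [5, 9]
imul      -> [45]
iload 2   -> [45, 54]
isub      -> [-9]
dup       -> [-9, -9]
iadd      -> [-18]
iload 2   -> [-18, 54]
ineg      -> [-18, -54]
iload 2   -> [-18, -54, 54]
iadd      -> [-18, 0]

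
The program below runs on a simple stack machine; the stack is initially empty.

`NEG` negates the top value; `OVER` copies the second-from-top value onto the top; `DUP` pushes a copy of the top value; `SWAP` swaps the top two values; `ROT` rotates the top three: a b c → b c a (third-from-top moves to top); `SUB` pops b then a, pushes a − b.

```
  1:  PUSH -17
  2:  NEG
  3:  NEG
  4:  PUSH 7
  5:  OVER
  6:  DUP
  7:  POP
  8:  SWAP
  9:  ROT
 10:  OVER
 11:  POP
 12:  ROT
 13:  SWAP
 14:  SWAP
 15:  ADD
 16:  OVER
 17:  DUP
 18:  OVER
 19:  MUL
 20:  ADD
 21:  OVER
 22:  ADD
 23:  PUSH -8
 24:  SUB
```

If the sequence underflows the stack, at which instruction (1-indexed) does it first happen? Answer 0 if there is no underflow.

PUSH -17 → [-17]
NEG      → [17]
NEG      → [-17]
PUSH 7   → [-17, 7]
OVER     → [-17, 7, -17]
DUP      → [-17, 7, -17, -17]
POP      → [-17, 7, -17]
SWAP     → [-17, -17, 7]
ROT      → [-17, 7, -17]
OVER     → [-17, 7, -17, 7]
POP      → [-17, 7, -17]
ROT      → [7, -17, -17]
SWAP     → [7, -17, -17]
SWAP     → [7, -17, -17]
ADD      → [7, -34]
OVER     → [7, -34, 7]
DUP      → [7, -34, 7, 7]
OVER     → [7, -34, 7, 7, 7]
MUL      → [7, -34, 7, 49]
ADD      → [7, -34, 56]
OVER     → [7, -34, 56, -34]
ADD      → [7, -34, 22]
PUSH -8  → [7, -34, 22, -8]
SUB      → [7, -34, 30]

0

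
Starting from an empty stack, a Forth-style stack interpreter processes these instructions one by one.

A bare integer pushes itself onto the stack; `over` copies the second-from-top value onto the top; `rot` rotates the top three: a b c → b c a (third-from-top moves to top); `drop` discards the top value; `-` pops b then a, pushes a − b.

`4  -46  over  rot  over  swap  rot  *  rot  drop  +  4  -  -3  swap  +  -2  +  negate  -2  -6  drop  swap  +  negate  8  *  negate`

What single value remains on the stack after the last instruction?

4      : 4
-46    : 4 -46
over   : 4 -46 4
rot    : -46 4 4
over   : -46 4 4 4
swap   : -46 4 4 4
rot    : -46 4 4 4
*      : -46 4 16
rot    : 4 16 -46
drop   : 4 16
+      : 20
4      : 20 4
-      : 16
-3     : 16 -3
swap   : -3 16
+      : 13
-2     : 13 -2
+      : 11
negate : -11
-2     : -11 -2
-6     : -11 -2 -6
drop   : -11 -2
swap   : -2 -11
+      : -13
negate : 13
8      : 13 8
*      : 104
negate : -104

-104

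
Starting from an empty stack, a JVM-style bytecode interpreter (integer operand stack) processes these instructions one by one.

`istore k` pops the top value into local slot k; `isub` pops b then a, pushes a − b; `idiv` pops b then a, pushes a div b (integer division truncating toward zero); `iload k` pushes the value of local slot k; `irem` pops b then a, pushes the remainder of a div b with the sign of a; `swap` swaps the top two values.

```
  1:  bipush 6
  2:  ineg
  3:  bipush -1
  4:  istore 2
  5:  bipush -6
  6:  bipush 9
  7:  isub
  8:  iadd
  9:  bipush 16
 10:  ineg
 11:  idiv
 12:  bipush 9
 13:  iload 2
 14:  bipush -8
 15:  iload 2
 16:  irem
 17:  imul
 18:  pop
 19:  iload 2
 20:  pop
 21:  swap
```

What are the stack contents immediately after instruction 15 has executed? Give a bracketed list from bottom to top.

bipush 6  → 6
ineg      → -6
bipush -1 → -6 -1
istore 2  → -6
bipush -6 → -6 -6
bipush 9  → -6 -6 9
isub      → -6 -15
iadd      → -21
bipush 16 → -21 16
ineg      → -21 -16
idiv      → 1
bipush 9  → 1 9
iload 2   → 1 9 -1
bipush -8 → 1 9 -1 -8
iload 2   → 1 9 -1 -8 -1

[1, 9, -1, -8, -1]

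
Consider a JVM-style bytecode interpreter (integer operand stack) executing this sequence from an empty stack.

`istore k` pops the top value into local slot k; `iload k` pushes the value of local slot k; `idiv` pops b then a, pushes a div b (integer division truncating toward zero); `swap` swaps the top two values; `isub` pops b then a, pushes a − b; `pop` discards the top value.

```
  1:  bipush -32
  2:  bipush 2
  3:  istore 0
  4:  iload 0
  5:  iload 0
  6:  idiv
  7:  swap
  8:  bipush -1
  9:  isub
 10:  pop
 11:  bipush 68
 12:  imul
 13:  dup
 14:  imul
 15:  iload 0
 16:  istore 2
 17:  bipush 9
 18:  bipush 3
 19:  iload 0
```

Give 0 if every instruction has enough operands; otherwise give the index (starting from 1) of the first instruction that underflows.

bipush -32 → -32
bipush 2   → -32 2
istore 0   → -32
iload 0    → -32 2
iload 0    → -32 2 2
idiv       → -32 1
swap       → 1 -32
bipush -1  → 1 -32 -1
isub       → 1 -31
pop        → 1
bipush 68  → 1 68
imul       → 68
dup        → 68 68
imul       → 4624
iload 0    → 4624 2
istore 2   → 4624
bipush 9   → 4624 9
bipush 3   → 4624 9 3
iload 0    → 4624 9 3 2

0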